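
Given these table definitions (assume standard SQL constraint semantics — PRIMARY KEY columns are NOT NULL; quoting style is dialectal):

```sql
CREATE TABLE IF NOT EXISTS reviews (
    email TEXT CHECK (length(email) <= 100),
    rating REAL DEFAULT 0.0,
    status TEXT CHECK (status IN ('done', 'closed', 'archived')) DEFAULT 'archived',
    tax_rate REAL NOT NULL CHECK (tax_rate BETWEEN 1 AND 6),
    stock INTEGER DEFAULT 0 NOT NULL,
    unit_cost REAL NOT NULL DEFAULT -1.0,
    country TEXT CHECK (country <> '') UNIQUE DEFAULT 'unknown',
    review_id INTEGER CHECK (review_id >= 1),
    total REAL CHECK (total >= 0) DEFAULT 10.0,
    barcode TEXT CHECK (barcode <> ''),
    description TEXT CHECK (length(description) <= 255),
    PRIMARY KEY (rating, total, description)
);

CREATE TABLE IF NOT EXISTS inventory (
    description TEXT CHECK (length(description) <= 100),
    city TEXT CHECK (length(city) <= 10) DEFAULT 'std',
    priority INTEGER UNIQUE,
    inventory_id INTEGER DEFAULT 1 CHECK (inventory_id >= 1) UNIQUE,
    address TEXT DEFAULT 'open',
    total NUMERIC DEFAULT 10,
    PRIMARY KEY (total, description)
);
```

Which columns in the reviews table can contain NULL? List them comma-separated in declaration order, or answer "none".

email, status, country, review_id, barcode

- email: CHECK does not forbid NULL (a CHECK constraint passes when its expression is NULL) → nullable.
- rating: part of the PRIMARY KEY, which implies NOT NULL → not nullable.
- status: CHECK does not forbid NULL (a CHECK constraint passes when its expression is NULL) → nullable.
- tax_rate: declared NOT NULL → not nullable.
- stock: declared NOT NULL → not nullable.
- unit_cost: declared NOT NULL → not nullable.
- country: CHECK does not forbid NULL (a CHECK constraint passes when its expression is NULL) → nullable.
- review_id: CHECK does not forbid NULL (a CHECK constraint passes when its expression is NULL) → nullable.
- total: part of the PRIMARY KEY, which implies NOT NULL → not nullable.
- barcode: CHECK does not forbid NULL (a CHECK constraint passes when its expression is NULL) → nullable.
- description: part of the PRIMARY KEY, which implies NOT NULL → not nullable.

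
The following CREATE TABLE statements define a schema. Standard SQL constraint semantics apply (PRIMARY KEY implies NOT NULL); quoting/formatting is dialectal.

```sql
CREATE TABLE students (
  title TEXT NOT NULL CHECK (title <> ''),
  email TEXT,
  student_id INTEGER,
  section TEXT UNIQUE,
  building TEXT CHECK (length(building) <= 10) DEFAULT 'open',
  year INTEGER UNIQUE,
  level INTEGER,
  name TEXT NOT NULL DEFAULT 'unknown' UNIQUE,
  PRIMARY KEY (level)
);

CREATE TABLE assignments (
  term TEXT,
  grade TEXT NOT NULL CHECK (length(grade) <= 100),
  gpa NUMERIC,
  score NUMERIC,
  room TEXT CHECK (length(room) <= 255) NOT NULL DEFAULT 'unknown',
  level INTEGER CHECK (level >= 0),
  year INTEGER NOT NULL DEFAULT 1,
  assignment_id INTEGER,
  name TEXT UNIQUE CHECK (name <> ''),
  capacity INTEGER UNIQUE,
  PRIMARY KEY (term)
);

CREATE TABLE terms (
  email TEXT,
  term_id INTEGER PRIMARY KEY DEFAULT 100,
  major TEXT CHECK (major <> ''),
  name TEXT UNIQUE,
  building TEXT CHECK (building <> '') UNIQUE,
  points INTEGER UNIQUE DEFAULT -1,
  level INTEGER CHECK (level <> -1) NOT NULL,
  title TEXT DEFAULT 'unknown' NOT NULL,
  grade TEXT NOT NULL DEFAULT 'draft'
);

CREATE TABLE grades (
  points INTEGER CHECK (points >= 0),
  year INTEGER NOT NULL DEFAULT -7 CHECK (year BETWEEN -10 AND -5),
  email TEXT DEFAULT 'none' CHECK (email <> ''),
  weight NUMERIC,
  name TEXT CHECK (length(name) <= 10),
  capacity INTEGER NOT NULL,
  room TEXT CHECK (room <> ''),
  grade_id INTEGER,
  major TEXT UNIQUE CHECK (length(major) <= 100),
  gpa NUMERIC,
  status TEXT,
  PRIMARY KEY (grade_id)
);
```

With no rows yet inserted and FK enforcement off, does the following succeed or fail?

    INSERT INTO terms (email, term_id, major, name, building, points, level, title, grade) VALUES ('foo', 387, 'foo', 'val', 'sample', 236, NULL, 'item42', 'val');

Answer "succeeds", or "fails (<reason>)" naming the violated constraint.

fails (NOT NULL on level)

level is explicitly set to NULL, but level is declared NOT NULL.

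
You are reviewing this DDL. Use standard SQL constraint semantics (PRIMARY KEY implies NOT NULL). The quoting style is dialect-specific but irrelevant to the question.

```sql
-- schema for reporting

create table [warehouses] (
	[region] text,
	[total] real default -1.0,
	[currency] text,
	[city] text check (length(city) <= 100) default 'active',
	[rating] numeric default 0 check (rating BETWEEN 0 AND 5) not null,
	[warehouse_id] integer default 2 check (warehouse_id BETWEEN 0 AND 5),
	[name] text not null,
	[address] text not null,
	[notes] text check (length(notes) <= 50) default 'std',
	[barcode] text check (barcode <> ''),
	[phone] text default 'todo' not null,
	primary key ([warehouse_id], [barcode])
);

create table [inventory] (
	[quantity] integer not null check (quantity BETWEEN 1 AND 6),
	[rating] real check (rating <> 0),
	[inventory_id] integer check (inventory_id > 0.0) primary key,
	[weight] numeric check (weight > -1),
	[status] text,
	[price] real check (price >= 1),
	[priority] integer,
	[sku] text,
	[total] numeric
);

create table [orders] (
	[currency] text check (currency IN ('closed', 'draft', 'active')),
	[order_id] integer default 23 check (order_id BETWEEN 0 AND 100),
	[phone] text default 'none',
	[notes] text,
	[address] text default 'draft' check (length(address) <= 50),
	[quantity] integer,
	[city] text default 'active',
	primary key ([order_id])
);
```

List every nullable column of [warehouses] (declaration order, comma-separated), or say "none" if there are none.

region, total, currency, city, notes

- region: no NOT NULL constraint applies → nullable.
- total: DEFAULT only fills an omitted column; an explicit NULL is still allowed → nullable.
- currency: no NOT NULL constraint applies → nullable.
- city: CHECK does not forbid NULL (a CHECK constraint passes when its expression is NULL) → nullable.
- rating: declared NOT NULL → not nullable.
- warehouse_id: part of the PRIMARY KEY, which implies NOT NULL → not nullable.
- name: declared NOT NULL → not nullable.
- address: declared NOT NULL → not nullable.
- notes: CHECK does not forbid NULL (a CHECK constraint passes when its expression is NULL) → nullable.
- barcode: part of the PRIMARY KEY, which implies NOT NULL → not nullable.
- phone: declared NOT NULL → not nullable.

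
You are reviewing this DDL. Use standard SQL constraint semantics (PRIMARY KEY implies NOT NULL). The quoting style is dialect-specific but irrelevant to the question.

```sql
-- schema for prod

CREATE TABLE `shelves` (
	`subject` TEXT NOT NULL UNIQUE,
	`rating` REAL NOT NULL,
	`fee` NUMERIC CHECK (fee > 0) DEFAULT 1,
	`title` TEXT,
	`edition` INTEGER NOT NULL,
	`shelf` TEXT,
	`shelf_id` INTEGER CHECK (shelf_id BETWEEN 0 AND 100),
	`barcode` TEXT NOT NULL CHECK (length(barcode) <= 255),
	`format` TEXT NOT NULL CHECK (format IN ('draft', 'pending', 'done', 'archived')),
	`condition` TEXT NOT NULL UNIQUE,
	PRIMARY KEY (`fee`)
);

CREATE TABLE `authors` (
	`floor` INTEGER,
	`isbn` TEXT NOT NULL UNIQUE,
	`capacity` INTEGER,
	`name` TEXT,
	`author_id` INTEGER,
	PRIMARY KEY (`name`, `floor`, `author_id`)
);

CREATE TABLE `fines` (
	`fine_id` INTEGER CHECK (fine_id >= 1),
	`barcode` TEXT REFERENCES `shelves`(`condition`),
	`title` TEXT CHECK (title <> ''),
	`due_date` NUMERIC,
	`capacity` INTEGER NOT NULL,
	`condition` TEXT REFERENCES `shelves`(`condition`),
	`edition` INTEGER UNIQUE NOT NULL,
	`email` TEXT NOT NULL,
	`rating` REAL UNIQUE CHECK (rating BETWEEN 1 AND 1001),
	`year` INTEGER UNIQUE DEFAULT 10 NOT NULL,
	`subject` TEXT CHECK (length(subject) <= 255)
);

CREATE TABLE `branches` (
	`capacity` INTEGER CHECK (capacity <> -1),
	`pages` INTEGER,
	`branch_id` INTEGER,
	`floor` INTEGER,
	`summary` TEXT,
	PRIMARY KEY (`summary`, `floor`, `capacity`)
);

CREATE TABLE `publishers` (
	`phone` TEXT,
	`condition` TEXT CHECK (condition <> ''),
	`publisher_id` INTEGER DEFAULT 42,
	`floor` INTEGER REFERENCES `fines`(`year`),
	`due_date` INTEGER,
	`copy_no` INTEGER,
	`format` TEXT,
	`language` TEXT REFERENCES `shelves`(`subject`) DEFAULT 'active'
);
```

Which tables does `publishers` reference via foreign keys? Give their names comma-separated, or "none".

fines, shelves

- floor REFERENCES fines(year).
- language REFERENCES shelves(subject).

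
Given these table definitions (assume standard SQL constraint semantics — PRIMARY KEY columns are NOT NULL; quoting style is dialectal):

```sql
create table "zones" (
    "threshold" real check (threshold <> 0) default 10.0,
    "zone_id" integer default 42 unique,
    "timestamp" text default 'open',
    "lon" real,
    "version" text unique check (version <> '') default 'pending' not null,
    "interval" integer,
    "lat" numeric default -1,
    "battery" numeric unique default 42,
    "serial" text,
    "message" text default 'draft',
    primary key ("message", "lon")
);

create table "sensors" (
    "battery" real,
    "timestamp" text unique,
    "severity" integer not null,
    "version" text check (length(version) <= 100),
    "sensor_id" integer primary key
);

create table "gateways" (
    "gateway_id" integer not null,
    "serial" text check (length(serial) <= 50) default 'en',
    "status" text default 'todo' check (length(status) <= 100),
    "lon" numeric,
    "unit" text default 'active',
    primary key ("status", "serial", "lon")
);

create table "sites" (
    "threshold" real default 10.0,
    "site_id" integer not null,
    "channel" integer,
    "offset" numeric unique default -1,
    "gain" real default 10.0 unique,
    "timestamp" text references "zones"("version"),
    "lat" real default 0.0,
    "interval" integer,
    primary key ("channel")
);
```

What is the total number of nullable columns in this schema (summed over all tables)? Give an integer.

zones: 7 nullable (threshold, zone_id, timestamp, interval, lat, battery, serial — PK (message, lon) and explicit NOT NULL columns excluded).
sensors: 3 nullable (battery, timestamp, version — PK (sensor_id) and explicit NOT NULL columns excluded).
gateways: 1 nullable (unit — PK (status, serial, lon) and explicit NOT NULL columns excluded).
sites: 6 nullable (threshold, offset, gain, timestamp, lat, interval — PK (channel) and explicit NOT NULL columns excluded).
Total: 7 + 3 + 1 + 6 = 17.

17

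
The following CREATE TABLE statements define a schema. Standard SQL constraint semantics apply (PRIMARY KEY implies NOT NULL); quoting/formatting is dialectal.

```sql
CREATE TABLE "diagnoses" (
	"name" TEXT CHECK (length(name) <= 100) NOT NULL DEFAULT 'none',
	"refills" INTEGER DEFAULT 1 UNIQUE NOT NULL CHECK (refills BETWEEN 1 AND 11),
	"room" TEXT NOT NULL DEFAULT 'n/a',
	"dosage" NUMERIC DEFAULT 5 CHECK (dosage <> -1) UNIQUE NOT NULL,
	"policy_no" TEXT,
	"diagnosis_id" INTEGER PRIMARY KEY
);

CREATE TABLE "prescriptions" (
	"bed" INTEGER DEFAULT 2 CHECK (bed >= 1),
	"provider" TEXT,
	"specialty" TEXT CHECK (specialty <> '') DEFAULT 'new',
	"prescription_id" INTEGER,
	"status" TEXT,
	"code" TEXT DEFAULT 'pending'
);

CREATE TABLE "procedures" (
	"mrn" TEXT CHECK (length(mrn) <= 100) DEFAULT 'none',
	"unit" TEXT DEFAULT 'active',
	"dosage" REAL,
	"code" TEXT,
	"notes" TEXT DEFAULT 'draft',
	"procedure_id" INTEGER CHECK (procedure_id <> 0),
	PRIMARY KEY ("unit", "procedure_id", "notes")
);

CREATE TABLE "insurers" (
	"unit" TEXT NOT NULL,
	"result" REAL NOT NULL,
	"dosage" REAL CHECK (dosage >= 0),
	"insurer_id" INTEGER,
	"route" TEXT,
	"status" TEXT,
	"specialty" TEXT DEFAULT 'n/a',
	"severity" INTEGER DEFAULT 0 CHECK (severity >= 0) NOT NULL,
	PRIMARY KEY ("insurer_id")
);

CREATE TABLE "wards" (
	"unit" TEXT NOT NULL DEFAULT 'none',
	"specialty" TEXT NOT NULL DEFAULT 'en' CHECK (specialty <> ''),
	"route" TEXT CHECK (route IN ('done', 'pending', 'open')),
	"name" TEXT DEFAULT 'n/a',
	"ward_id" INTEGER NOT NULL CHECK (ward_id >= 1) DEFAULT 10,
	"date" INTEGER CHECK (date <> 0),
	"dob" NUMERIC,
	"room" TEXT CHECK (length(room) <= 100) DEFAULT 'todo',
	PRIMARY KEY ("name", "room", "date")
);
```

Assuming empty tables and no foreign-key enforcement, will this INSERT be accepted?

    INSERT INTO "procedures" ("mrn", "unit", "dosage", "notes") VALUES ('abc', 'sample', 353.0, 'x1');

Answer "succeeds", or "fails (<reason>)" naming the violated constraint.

procedure_id is omitted from the column list and has no DEFAULT, so it would receive NULL.
But procedure_id is part of the PRIMARY KEY (implied NOT NULL).

fails (NOT NULL on procedure_id)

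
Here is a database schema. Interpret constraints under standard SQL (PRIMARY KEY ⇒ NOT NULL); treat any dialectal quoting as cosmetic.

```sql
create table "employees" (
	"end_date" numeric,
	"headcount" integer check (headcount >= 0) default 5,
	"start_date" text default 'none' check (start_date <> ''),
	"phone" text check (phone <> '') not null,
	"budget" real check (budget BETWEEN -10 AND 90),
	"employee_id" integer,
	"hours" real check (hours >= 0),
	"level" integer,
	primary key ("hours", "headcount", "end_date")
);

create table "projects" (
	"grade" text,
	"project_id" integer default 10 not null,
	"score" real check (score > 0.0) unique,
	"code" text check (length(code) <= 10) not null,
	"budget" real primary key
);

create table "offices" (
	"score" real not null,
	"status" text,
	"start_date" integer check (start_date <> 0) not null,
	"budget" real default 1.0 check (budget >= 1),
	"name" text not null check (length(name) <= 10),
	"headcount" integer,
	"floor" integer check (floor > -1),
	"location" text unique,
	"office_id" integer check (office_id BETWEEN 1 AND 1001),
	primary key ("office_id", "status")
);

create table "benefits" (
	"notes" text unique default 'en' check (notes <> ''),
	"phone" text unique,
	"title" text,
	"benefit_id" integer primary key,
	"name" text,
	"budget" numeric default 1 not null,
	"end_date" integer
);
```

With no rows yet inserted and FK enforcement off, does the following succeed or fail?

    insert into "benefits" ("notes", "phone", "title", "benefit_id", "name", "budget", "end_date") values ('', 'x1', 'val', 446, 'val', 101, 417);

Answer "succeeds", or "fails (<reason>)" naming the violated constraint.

fails (CHECK on notes)

The value '' for notes violates CHECK (notes <> '').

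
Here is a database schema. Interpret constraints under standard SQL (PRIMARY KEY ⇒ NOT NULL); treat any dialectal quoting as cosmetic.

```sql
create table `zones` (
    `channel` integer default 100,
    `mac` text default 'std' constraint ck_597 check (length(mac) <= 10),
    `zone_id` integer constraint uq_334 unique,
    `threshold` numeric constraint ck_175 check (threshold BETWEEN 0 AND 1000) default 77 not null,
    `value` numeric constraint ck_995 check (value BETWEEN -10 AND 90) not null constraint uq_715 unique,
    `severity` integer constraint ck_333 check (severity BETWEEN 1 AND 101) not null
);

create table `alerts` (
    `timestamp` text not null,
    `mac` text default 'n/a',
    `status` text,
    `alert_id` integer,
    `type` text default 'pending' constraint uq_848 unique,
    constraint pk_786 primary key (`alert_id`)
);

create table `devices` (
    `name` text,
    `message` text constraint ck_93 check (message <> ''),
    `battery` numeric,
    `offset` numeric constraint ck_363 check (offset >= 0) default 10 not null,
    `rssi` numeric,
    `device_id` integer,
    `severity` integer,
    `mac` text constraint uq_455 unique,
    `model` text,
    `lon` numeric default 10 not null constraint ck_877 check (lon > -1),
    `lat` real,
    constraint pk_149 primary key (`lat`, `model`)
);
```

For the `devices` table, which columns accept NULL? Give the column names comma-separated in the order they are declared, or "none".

- name: no NOT NULL constraint applies → nullable.
- message: CHECK does not forbid NULL (a CHECK constraint passes when its expression is NULL) → nullable.
- battery: no NOT NULL constraint applies → nullable.
- offset: declared NOT NULL → not nullable.
- rssi: no NOT NULL constraint applies → nullable.
- device_id: no NOT NULL constraint applies → nullable.
- severity: no NOT NULL constraint applies → nullable.
- mac: UNIQUE does not imply NOT NULL → nullable.
- model: part of the PRIMARY KEY, which implies NOT NULL → not nullable.
- lon: declared NOT NULL → not nullable.
- lat: part of the PRIMARY KEY, which implies NOT NULL → not nullable.

name, message, battery, rssi, device_id, severity, mac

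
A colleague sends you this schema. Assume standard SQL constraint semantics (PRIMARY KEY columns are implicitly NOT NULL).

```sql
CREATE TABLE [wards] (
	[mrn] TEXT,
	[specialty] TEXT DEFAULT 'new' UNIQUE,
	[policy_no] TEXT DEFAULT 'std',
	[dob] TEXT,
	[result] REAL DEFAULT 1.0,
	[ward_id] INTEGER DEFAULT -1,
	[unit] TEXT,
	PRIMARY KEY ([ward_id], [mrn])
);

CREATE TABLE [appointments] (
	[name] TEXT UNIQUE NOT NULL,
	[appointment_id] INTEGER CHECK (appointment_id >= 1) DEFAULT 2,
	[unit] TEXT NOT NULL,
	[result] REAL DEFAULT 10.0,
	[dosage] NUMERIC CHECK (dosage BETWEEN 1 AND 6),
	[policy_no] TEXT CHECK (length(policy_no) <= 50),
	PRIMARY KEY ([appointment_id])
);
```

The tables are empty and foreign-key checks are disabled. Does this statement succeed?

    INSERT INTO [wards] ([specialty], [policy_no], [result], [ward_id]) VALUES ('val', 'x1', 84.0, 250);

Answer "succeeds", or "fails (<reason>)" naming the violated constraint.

fails (NOT NULL on mrn)

mrn is omitted from the column list and has no DEFAULT, so it would receive NULL.
But mrn is part of the PRIMARY KEY (implied NOT NULL).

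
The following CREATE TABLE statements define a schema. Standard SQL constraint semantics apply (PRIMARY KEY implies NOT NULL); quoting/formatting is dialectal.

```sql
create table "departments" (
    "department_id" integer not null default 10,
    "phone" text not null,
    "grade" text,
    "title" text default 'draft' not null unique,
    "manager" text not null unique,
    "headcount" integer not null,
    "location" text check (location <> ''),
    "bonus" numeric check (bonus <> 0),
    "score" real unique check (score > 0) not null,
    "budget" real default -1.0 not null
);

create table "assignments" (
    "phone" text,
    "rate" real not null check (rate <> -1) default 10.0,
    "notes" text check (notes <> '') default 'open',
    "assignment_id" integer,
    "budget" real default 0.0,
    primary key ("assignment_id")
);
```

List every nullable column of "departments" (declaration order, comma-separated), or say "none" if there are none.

grade, location, bonus

- department_id: declared NOT NULL → not nullable.
- phone: declared NOT NULL → not nullable.
- grade: no NOT NULL constraint applies → nullable.
- title: declared NOT NULL → not nullable.
- manager: declared NOT NULL → not nullable.
- headcount: declared NOT NULL → not nullable.
- location: CHECK does not forbid NULL (a CHECK constraint passes when its expression is NULL) → nullable.
- bonus: CHECK does not forbid NULL (a CHECK constraint passes when its expression is NULL) → nullable.
- score: declared NOT NULL → not nullable.
- budget: declared NOT NULL → not nullable.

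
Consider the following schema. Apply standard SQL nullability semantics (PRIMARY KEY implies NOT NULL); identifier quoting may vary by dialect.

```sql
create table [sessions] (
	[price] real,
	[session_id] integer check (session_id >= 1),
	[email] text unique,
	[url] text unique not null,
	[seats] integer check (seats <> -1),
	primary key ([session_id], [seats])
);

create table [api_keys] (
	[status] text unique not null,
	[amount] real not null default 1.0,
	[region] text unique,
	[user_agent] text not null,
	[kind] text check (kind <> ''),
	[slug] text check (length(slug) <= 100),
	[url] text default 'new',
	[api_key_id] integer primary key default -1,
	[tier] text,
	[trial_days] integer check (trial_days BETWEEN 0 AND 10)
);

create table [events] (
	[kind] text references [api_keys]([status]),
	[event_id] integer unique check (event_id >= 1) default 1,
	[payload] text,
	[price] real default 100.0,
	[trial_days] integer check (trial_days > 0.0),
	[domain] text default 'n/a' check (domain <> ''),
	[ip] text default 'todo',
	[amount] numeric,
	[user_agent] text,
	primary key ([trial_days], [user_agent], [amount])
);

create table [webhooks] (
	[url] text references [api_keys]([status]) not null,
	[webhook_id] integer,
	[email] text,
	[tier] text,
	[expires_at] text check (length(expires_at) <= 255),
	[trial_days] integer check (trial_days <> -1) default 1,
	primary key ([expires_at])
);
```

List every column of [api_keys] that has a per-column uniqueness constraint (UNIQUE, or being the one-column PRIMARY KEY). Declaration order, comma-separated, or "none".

status, region, api_key_id

- status: declared UNIQUE → unique.
- amount: no UNIQUE or single-column PK constraint.
- region: declared UNIQUE → unique.
- user_agent: no UNIQUE or single-column PK constraint.
- kind: no UNIQUE or single-column PK constraint.
- slug: no UNIQUE or single-column PK constraint.
- url: no UNIQUE or single-column PK constraint.
- api_key_id: single-column PRIMARY KEY → unique.
- tier: no UNIQUE or single-column PK constraint.
- trial_days: no UNIQUE or single-column PK constraint.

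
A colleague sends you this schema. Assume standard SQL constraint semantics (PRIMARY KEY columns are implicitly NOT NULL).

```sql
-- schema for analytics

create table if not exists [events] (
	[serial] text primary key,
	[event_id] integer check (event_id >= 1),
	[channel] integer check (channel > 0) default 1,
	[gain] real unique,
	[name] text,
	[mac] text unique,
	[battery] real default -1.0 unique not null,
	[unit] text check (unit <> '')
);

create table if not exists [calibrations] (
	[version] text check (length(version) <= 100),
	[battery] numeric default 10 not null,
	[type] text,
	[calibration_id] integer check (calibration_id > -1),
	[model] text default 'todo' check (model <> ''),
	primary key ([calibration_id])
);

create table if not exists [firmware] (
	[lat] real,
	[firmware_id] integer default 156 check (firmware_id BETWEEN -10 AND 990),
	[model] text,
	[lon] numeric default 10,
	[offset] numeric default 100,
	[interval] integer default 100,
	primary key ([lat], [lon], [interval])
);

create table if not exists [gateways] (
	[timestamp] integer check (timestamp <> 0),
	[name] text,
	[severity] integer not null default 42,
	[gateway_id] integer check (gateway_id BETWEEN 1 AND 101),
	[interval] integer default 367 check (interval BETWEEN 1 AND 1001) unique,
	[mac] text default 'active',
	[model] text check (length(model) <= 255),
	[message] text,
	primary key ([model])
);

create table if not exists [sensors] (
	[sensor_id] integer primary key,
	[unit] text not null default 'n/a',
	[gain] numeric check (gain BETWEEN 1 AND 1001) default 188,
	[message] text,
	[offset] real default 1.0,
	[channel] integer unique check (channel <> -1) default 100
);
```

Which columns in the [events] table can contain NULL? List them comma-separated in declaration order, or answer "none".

- serial: part of the PRIMARY KEY, which implies NOT NULL → not nullable.
- event_id: CHECK does not forbid NULL (a CHECK constraint passes when its expression is NULL) → nullable.
- channel: CHECK does not forbid NULL (a CHECK constraint passes when its expression is NULL) → nullable.
- gain: UNIQUE does not imply NOT NULL → nullable.
- name: no NOT NULL constraint applies → nullable.
- mac: UNIQUE does not imply NOT NULL → nullable.
- battery: declared NOT NULL → not nullable.
- unit: CHECK does not forbid NULL (a CHECK constraint passes when its expression is NULL) → nullable.

event_id, channel, gain, name, mac, unit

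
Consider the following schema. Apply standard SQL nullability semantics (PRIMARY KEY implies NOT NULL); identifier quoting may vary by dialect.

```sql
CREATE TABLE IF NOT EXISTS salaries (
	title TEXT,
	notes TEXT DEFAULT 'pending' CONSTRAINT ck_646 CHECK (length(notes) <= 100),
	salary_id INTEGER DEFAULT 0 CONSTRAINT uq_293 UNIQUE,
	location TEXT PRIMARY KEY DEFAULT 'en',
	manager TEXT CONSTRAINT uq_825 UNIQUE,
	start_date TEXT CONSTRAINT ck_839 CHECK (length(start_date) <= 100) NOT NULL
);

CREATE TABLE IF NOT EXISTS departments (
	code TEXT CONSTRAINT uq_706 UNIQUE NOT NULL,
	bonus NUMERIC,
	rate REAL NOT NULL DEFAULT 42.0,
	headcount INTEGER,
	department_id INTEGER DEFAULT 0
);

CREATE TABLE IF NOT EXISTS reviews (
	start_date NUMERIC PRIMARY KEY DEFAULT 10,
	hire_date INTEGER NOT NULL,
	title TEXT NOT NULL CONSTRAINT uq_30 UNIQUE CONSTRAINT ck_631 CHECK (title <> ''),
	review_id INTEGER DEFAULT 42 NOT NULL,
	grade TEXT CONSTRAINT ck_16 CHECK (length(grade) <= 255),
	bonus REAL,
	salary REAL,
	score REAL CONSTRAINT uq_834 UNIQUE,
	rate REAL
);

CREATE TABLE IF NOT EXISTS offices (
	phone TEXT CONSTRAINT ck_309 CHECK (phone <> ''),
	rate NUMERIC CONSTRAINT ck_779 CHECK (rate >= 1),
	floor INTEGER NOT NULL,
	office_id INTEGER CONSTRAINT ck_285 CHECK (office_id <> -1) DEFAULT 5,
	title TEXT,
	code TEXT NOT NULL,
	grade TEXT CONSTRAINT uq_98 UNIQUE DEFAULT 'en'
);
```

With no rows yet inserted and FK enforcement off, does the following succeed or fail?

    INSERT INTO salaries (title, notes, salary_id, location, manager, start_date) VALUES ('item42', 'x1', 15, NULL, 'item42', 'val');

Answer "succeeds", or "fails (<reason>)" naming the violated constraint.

location is explicitly set to NULL, but location is part of the PRIMARY KEY (implied NOT NULL).

fails (NOT NULL on location)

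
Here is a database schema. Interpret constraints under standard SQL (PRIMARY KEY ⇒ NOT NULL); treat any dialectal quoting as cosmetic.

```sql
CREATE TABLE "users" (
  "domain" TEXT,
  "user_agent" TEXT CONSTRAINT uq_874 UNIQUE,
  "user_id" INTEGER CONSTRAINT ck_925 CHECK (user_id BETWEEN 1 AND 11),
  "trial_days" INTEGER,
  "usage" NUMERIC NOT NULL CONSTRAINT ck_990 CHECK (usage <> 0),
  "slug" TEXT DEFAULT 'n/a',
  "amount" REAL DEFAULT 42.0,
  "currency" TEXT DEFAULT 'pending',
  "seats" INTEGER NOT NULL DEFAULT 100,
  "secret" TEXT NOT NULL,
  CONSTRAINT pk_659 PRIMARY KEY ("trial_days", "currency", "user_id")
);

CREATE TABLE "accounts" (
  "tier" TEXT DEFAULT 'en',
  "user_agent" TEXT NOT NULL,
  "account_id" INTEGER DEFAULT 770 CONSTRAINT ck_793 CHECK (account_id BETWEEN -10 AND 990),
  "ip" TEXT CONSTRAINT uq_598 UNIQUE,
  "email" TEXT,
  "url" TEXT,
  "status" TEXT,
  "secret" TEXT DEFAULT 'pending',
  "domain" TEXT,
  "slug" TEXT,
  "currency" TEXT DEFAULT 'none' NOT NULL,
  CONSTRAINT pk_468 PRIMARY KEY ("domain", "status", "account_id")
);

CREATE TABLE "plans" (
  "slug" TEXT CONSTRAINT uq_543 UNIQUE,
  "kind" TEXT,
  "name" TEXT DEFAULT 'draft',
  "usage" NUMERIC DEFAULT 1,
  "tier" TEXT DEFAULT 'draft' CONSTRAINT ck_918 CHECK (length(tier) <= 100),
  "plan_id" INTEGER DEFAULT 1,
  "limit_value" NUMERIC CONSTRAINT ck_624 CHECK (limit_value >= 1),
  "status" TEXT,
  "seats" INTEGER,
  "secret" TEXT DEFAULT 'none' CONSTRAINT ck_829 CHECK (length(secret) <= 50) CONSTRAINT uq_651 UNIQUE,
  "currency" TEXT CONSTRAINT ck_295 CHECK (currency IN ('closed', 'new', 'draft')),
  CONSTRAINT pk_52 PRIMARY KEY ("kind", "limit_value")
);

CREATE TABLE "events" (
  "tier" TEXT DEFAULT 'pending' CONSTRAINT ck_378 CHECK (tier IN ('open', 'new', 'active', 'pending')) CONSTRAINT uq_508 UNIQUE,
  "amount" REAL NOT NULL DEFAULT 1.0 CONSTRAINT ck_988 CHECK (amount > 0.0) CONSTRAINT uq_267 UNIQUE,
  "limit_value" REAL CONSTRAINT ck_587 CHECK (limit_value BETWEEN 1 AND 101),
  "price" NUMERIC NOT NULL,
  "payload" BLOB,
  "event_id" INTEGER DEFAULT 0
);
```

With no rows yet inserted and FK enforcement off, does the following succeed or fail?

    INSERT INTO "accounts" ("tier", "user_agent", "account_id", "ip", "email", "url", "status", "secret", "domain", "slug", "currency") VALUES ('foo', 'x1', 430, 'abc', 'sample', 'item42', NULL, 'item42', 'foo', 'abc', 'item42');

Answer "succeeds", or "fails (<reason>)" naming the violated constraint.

status is explicitly set to NULL, but status is part of the PRIMARY KEY (implied NOT NULL).

fails (NOT NULL on status)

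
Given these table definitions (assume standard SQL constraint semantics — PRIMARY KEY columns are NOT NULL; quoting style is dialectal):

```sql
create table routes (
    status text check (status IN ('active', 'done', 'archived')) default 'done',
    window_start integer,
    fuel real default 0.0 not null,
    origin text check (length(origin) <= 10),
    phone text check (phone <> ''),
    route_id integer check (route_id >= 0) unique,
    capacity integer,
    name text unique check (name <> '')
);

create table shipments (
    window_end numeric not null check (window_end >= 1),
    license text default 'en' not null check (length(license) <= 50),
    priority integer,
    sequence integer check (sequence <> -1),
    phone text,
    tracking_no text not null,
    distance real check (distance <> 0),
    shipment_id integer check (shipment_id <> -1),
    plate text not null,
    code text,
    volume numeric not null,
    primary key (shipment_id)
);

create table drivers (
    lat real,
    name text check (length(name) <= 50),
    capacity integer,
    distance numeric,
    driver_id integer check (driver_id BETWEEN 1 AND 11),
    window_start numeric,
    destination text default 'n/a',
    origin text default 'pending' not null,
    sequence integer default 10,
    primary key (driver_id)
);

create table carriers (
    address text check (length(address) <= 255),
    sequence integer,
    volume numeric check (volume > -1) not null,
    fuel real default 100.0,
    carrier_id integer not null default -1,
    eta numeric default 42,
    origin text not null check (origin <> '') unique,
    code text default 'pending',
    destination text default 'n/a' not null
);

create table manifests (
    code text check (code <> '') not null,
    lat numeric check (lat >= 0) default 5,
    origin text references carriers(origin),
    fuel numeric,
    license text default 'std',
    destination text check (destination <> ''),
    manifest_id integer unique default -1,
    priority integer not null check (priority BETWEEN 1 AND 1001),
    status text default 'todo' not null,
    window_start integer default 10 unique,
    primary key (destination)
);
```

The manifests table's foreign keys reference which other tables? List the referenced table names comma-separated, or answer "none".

- origin REFERENCES carriers(origin).

carriers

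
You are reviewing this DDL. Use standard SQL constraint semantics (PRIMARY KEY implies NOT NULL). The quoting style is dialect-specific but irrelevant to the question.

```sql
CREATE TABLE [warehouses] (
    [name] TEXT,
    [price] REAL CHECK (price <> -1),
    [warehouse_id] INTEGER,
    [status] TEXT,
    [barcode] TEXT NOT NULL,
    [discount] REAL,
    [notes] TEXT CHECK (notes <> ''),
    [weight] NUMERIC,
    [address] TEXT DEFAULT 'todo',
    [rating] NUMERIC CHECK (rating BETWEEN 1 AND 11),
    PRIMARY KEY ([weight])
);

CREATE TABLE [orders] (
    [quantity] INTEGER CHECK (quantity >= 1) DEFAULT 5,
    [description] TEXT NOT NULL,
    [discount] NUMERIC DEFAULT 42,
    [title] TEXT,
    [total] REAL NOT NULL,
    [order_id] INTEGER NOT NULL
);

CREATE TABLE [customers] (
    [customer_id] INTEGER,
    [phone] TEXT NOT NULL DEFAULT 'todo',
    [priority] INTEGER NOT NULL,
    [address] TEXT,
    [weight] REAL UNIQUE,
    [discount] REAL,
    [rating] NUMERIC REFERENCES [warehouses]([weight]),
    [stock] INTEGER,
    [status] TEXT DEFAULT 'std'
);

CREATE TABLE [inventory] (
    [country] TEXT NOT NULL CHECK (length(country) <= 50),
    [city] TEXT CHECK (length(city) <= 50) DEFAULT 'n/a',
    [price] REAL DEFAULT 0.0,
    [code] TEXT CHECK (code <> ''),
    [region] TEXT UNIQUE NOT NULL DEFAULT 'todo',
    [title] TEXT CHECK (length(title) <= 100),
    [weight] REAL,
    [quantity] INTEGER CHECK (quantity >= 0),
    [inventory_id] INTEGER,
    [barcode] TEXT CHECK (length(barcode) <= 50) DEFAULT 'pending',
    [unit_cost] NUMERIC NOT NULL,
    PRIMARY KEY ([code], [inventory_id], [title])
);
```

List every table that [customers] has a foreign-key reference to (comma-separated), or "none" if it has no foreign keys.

warehouses

- rating REFERENCES warehouses(weight).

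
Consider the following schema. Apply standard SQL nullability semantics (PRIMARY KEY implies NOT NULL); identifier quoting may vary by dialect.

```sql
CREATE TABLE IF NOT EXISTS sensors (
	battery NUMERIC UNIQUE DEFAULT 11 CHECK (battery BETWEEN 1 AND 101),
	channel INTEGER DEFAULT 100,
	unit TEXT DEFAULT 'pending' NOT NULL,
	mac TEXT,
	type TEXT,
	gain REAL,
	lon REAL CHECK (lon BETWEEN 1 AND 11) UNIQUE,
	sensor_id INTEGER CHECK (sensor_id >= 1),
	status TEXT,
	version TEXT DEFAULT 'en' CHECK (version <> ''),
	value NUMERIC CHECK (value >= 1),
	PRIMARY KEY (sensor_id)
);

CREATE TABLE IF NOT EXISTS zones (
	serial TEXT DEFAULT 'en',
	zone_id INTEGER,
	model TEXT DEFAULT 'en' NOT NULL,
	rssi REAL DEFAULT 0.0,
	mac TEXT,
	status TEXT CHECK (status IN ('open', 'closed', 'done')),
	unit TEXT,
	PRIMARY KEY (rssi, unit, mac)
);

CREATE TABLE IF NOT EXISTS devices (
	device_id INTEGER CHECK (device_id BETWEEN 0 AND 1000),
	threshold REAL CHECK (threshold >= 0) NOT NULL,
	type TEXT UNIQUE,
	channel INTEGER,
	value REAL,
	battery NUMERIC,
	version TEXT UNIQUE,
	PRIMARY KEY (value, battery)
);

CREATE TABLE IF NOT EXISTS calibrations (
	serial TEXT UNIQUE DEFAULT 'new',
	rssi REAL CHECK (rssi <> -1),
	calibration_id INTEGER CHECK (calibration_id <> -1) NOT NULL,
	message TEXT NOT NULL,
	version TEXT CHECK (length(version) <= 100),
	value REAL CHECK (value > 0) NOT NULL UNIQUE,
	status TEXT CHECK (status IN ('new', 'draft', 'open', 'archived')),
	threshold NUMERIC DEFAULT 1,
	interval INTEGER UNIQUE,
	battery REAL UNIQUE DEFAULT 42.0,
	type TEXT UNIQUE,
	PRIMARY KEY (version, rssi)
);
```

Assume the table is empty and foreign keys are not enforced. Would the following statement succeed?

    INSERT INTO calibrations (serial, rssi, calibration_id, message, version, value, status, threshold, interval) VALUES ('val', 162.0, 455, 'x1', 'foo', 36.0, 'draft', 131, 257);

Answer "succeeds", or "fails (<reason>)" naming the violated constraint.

succeeds

NOT NULL columns: calibration_id is supplied; message is supplied; rssi is supplied; value is supplied; version is supplied.
CHECK constraints: 162.0 satisfies (rssi <> -1); 455 satisfies (calibration_id <> -1); 'foo' satisfies (length(version) <= 100); 36.0 satisfies (value > 0); 'draft' satisfies (status IN ('new', 'draft', 'open', 'archived')).
No constraint is violated.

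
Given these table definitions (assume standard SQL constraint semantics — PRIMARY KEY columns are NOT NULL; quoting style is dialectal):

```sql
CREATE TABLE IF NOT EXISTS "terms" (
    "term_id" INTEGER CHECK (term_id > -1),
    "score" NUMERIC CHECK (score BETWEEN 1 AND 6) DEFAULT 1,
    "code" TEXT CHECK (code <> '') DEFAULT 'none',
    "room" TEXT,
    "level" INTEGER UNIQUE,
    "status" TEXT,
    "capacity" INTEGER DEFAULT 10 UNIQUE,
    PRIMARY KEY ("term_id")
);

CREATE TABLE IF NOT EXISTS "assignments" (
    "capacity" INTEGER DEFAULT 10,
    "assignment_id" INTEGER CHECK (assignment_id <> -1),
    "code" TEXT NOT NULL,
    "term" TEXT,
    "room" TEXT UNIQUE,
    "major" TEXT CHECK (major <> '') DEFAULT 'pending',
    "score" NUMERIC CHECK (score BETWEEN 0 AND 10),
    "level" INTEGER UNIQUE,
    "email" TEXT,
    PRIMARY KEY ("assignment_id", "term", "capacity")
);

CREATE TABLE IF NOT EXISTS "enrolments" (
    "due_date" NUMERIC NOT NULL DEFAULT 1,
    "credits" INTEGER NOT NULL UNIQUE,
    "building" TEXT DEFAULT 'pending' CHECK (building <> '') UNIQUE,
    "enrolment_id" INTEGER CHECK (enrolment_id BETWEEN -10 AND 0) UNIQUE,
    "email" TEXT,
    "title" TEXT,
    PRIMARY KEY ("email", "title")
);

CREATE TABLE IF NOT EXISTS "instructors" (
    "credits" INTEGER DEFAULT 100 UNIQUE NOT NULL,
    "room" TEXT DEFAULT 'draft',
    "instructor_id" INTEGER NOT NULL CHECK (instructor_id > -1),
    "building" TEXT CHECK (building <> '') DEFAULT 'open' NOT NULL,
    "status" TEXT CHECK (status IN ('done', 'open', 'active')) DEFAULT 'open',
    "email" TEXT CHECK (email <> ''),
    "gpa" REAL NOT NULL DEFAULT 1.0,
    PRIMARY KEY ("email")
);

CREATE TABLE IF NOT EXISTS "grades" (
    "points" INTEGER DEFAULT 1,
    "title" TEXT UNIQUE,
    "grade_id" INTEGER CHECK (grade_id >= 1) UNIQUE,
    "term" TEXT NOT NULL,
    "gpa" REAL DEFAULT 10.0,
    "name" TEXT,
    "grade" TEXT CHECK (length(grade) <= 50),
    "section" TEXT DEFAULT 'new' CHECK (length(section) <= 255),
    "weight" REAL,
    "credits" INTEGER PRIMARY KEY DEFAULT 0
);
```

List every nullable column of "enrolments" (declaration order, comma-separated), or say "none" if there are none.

building, enrolment_id

- due_date: declared NOT NULL → not nullable.
- credits: declared NOT NULL → not nullable.
- building: CHECK does not forbid NULL (a CHECK constraint passes when its expression is NULL) → nullable.
- enrolment_id: CHECK does not forbid NULL (a CHECK constraint passes when its expression is NULL) → nullable.
- email: part of the PRIMARY KEY, which implies NOT NULL → not nullable.
- title: part of the PRIMARY KEY, which implies NOT NULL → not nullable.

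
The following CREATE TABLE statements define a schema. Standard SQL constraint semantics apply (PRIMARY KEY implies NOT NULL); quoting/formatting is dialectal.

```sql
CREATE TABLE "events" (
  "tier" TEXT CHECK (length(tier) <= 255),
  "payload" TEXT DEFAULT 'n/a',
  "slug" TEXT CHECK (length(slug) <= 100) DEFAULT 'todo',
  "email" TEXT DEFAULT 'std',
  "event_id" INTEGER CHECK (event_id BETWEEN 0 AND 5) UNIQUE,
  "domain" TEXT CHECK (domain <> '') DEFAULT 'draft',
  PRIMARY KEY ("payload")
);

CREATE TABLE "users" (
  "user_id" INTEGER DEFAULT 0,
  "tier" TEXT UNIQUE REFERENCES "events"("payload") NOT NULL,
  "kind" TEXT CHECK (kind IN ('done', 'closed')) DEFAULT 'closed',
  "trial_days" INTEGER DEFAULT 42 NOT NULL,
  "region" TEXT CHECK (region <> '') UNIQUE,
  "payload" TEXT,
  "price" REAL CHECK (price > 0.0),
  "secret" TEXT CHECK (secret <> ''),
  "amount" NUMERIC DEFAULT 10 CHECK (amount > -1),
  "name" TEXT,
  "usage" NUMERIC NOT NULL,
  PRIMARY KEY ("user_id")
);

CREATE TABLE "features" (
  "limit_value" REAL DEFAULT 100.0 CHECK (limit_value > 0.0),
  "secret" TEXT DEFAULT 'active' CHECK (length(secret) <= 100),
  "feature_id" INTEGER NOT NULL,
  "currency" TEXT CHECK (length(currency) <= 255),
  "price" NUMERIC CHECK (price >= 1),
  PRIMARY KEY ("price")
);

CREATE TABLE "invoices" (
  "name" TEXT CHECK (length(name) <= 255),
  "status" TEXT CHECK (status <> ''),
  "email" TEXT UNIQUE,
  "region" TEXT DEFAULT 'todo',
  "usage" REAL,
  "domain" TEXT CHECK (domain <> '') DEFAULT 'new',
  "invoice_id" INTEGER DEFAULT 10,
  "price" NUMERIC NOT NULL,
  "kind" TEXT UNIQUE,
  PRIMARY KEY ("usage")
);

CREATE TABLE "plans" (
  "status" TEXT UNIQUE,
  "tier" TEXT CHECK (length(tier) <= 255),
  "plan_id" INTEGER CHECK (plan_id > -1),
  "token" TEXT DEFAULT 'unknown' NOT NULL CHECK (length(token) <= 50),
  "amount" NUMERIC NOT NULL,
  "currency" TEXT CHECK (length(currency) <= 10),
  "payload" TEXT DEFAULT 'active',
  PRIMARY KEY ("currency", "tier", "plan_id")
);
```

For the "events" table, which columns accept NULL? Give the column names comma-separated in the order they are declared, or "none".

- tier: CHECK does not forbid NULL (a CHECK constraint passes when its expression is NULL) → nullable.
- payload: part of the PRIMARY KEY, which implies NOT NULL → not nullable.
- slug: CHECK does not forbid NULL (a CHECK constraint passes when its expression is NULL) → nullable.
- email: DEFAULT only fills an omitted column; an explicit NULL is still allowed → nullable.
- event_id: CHECK does not forbid NULL (a CHECK constraint passes when its expression is NULL) → nullable.
- domain: CHECK does not forbid NULL (a CHECK constraint passes when its expression is NULL) → nullable.

tier, slug, email, event_id, domain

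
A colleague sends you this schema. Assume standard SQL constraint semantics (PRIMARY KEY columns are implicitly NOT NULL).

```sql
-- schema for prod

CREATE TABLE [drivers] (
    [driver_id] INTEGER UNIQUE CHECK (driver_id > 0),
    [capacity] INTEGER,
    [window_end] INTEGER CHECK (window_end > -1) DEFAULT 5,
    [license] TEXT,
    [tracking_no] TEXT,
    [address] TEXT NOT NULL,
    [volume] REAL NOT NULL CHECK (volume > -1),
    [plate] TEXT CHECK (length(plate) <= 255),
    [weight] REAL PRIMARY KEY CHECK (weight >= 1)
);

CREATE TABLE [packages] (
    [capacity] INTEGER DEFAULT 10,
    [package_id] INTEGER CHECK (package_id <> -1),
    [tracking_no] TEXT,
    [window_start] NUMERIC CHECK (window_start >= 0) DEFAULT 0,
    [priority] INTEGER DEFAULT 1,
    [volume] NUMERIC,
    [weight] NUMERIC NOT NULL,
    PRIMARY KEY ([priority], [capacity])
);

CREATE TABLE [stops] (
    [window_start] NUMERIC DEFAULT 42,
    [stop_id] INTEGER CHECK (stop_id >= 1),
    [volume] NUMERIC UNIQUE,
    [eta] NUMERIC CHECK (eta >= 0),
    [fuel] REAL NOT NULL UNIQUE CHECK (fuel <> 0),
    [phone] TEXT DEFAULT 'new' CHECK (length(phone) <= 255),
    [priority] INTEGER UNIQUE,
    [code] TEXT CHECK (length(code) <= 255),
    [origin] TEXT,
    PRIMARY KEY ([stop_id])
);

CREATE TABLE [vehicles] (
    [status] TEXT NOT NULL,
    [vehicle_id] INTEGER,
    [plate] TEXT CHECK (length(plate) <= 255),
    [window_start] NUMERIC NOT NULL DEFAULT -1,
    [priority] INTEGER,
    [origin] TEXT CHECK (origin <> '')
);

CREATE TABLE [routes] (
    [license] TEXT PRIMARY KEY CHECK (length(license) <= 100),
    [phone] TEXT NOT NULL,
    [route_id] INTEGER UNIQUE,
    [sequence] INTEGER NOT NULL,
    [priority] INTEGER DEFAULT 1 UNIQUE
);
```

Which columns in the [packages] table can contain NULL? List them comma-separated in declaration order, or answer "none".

package_id, tracking_no, window_start, volume

- capacity: part of the PRIMARY KEY, which implies NOT NULL → not nullable.
- package_id: CHECK does not forbid NULL (a CHECK constraint passes when its expression is NULL) → nullable.
- tracking_no: no NOT NULL constraint applies → nullable.
- window_start: CHECK does not forbid NULL (a CHECK constraint passes when its expression is NULL) → nullable.
- priority: part of the PRIMARY KEY, which implies NOT NULL → not nullable.
- volume: no NOT NULL constraint applies → nullable.
- weight: declared NOT NULL → not nullable.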